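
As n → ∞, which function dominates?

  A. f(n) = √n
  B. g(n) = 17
A

f(n) = √n is O(√n), while g(n) = 17 is O(1).
Since O(√n) grows faster than O(1), f(n) dominates.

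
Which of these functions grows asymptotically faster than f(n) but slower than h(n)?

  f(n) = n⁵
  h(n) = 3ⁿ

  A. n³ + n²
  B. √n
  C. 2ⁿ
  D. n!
C

We need g(n) with n⁵ = o(g(n)) and g(n) = o(3ⁿ), i.e. O(n⁵) ≺ g ≺ O(3ⁿ).
Check each option:
  A. n³ + n² — O(n³) does not grow strictly faster than f(n)
  B. √n — O(√n) does not grow strictly faster than f(n)
  C. 2ⁿ — O(2ⁿ) is strictly between O(n⁵) and O(3ⁿ) ✓
  D. n! — O(n!) does not grow strictly slower than h(n)

Only option C (2ⁿ) lies strictly between.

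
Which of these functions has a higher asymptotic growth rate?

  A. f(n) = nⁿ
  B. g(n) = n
A

f(n) = nⁿ is O(nⁿ), while g(n) = n is O(n).
Since O(nⁿ) grows faster than O(n), f(n) dominates.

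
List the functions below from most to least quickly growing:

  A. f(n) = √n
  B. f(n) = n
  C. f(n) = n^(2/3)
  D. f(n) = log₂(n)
B > C > A > D

Comparing growth rates:
B = n is O(n)
C = n^(2/3) is O(n^(2/3))
A = √n is O(√n)
D = log₂(n) is O(log n)

Therefore, the order from fastest to slowest is: B > C > A > D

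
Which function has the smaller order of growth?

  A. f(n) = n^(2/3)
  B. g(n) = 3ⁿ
A

f(n) = n^(2/3) is O(n^(2/3)), while g(n) = 3ⁿ is O(3ⁿ).
Since O(n^(2/3)) grows slower than O(3ⁿ), f(n) is dominated.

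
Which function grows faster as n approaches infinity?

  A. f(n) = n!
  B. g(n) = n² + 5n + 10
A

f(n) = n! is O(n!), while g(n) = n² + 5n + 10 is O(n²).
Since O(n!) grows faster than O(n²), f(n) dominates.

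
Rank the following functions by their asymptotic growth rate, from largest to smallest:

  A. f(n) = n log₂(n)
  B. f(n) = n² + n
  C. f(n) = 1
B > A > C

Comparing growth rates:
B = n² + n is O(n²)
A = n log₂(n) is O(n log n)
C = 1 is O(1)

Therefore, the order from fastest to slowest is: B > A > C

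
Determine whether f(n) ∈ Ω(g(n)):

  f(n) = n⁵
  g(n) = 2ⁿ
False

f(n) = n⁵ is O(n⁵), and g(n) = 2ⁿ is O(2ⁿ).
Since O(n⁵) grows slower than O(2ⁿ), f(n) = Ω(g(n)) is false.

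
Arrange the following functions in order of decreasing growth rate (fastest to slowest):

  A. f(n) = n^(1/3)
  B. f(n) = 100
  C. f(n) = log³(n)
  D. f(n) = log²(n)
A > C > D > B

Comparing growth rates:
A = n^(1/3) is O(n^(1/3))
C = log³(n) is O(log³ n)
D = log²(n) is O(log² n)
B = 100 is O(1)

Therefore, the order from fastest to slowest is: A > C > D > B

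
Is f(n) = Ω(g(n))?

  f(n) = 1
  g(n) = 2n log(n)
False

f(n) = 1 is O(1), and g(n) = 2n log(n) is O(n log n).
Since O(1) grows slower than O(n log n), f(n) = Ω(g(n)) is false.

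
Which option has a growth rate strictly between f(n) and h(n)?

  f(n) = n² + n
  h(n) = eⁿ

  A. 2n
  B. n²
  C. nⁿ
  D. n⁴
D

We need g(n) with n² + n = o(g(n)) and g(n) = o(eⁿ), i.e. O(n²) ≺ g ≺ O(eⁿ).
Check each option:
  A. 2n — O(n) does not grow strictly faster than f(n)
  B. n² — O(n²) does not grow strictly faster than f(n)
  C. nⁿ — O(nⁿ) does not grow strictly slower than h(n)
  D. n⁴ — O(n⁴) is strictly between O(n²) and O(eⁿ) ✓

Only option D (n⁴) lies strictly between.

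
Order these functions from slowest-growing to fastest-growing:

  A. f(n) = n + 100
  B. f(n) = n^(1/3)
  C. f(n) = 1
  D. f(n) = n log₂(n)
C < B < A < D

Comparing growth rates:
C = 1 is O(1)
B = n^(1/3) is O(n^(1/3))
A = n + 100 is O(n)
D = n log₂(n) is O(n log n)

Therefore, the order from slowest to fastest is: C < B < A < D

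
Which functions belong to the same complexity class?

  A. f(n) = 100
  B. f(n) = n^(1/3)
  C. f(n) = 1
A and C

Examining each function:
  A. 100 is O(1)
  B. n^(1/3) is O(n^(1/3))
  C. 1 is O(1)

Functions A and C both have the same complexity class.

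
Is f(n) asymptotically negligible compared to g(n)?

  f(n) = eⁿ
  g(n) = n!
True

f(n) = eⁿ is O(eⁿ), and g(n) = n! is O(n!).
Since O(eⁿ) grows strictly slower than O(n!), f(n) = o(g(n)) is true.
This means lim(n→∞) f(n)/g(n) = 0.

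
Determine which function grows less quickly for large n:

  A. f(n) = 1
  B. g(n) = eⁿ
A

f(n) = 1 is O(1), while g(n) = eⁿ is O(eⁿ).
Since O(1) grows slower than O(eⁿ), f(n) is dominated.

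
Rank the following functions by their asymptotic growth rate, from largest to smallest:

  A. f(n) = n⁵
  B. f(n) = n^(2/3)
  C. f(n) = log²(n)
A > B > C

Comparing growth rates:
A = n⁵ is O(n⁵)
B = n^(2/3) is O(n^(2/3))
C = log²(n) is O(log² n)

Therefore, the order from fastest to slowest is: A > B > C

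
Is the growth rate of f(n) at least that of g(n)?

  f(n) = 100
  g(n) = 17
True

f(n) = 100 and g(n) = 17 are both O(1).
Big-Ω permits equal growth rates (f ≥ c·g for some c > 0), so f(n) = Ω(g(n)) is true.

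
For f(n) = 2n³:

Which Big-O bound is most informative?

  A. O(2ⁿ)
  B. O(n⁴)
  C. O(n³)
C

f(n) = 2n³ is O(n³).
All listed options are valid Big-O bounds (upper bounds),
but O(n³) is the tightest (smallest valid bound).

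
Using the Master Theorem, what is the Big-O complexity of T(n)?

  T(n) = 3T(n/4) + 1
Θ(n^log₄(3))

Master Theorem: a = 3, b = 4, f(n) = 1.
Compute the critical exponent d = log₄(3) = 0.792.
Compare f(n) = Θ(1) against n^d:
  k = 0 < d = 0.792, so f(n) = O(n^(d-ε)) — Case 1.
  The recursion cost dominates: T(n) = Θ(n^d) = Θ(n^log₄(3)).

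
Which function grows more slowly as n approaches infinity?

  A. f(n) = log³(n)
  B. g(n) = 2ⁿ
A

f(n) = log³(n) is O(log³ n), while g(n) = 2ⁿ is O(2ⁿ).
Since O(log³ n) grows slower than O(2ⁿ), f(n) is dominated.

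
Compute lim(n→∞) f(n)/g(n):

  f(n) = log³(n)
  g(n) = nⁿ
0

Since log³(n) (O(log³ n)) grows slower than nⁿ (O(nⁿ)),
the ratio f(n)/g(n) → 0 as n → ∞.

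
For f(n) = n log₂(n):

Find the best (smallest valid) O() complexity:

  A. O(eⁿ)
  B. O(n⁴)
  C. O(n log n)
C

f(n) = n log₂(n) is O(n log n).
All listed options are valid Big-O bounds (upper bounds),
but O(n log n) is the tightest (smallest valid bound).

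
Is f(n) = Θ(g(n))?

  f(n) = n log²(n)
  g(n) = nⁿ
False

f(n) = n log²(n) is O(n log² n), and g(n) = nⁿ is O(nⁿ).
Since they have different growth rates, f(n) = Θ(g(n)) is false.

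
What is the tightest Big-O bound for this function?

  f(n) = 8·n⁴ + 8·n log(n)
O(n⁴)

The dominant term in 8·n⁴ + 8·n log(n) is 8·n⁴, which is Θ(n⁴).
Lower-order terms (8·n log(n)) are asymptotically negligible.
Constants are absorbed, so the tightest bound is O(n⁴).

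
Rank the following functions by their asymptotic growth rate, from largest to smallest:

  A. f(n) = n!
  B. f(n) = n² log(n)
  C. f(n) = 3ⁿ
A > C > B

Comparing growth rates:
A = n! is O(n!)
C = 3ⁿ is O(3ⁿ)
B = n² log(n) is O(n² log n)

Therefore, the order from fastest to slowest is: A > C > B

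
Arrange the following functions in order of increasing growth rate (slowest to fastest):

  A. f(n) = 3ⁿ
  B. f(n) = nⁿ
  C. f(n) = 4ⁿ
A < C < B

Comparing growth rates:
A = 3ⁿ is O(3ⁿ)
C = 4ⁿ is O(4ⁿ)
B = nⁿ is O(nⁿ)

Therefore, the order from slowest to fastest is: A < C < B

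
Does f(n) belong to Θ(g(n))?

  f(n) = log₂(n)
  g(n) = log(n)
True

f(n) = log₂(n) and g(n) = log(n) are both O(log n).
Since they have the same asymptotic growth rate, f(n) = Θ(g(n)) is true.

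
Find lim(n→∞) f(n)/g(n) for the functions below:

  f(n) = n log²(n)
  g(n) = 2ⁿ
0

Since n log²(n) (O(n log² n)) grows slower than 2ⁿ (O(2ⁿ)),
the ratio f(n)/g(n) → 0 as n → ∞.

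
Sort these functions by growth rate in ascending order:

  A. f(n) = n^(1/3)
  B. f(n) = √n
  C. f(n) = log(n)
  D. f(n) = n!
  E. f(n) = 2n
C < A < B < E < D

Comparing growth rates:
C = log(n) is O(log n)
A = n^(1/3) is O(n^(1/3))
B = √n is O(√n)
E = 2n is O(n)
D = n! is O(n!)

Therefore, the order from slowest to fastest is: C < A < B < E < D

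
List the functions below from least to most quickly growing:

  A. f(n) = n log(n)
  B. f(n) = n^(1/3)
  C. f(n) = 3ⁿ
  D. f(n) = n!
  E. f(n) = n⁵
B < A < E < C < D

Comparing growth rates:
B = n^(1/3) is O(n^(1/3))
A = n log(n) is O(n log n)
E = n⁵ is O(n⁵)
C = 3ⁿ is O(3ⁿ)
D = n! is O(n!)

Therefore, the order from slowest to fastest is: B < A < E < C < D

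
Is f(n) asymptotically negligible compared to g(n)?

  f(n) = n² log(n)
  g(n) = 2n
False

f(n) = n² log(n) is O(n² log n), and g(n) = 2n is O(n).
Since O(n² log n) grows faster than or equal to O(n), f(n) = o(g(n)) is false.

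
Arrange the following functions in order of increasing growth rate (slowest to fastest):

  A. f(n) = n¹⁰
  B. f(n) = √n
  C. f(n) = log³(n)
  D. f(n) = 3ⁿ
C < B < A < D

Comparing growth rates:
C = log³(n) is O(log³ n)
B = √n is O(√n)
A = n¹⁰ is O(n¹⁰)
D = 3ⁿ is O(3ⁿ)

Therefore, the order from slowest to fastest is: C < B < A < D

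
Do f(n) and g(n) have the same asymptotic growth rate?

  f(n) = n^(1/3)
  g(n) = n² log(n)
False

f(n) = n^(1/3) is O(n^(1/3)), and g(n) = n² log(n) is O(n² log n).
Since they have different growth rates, f(n) = Θ(g(n)) is false.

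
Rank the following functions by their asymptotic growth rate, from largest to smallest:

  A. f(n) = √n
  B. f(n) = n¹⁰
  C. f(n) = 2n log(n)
B > C > A

Comparing growth rates:
B = n¹⁰ is O(n¹⁰)
C = 2n log(n) is O(n log n)
A = √n is O(√n)

Therefore, the order from fastest to slowest is: B > C > A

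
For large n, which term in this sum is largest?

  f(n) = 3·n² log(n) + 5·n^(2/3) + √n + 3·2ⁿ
3·2ⁿ

Looking at each term:
  - 3·n² log(n) is O(n² log n)
  - 5·n^(2/3) is O(n^(2/3))
  - √n is O(√n)
  - 3·2ⁿ is O(2ⁿ)

The term 3·2ⁿ (O(2ⁿ)) grows fastest and dominates all others.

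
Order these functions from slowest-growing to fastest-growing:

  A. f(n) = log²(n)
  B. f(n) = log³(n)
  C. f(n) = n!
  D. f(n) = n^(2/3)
A < B < D < C

Comparing growth rates:
A = log²(n) is O(log² n)
B = log³(n) is O(log³ n)
D = n^(2/3) is O(n^(2/3))
C = n! is O(n!)

Therefore, the order from slowest to fastest is: A < B < D < C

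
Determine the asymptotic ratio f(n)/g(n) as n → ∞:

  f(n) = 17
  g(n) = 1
17

Since 17 and 1 have the same growth rate (O(1)),
the ratio converges to a constant: 17.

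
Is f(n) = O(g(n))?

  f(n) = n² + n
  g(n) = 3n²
True

f(n) = n² + n and g(n) = 3n² are both O(n²).
Big-O permits equal growth rates (f ≤ c·g for some c), so f(n) = O(g(n)) is true.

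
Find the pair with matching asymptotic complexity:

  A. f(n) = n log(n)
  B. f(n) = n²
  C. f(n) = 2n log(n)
A and C

Examining each function:
  A. n log(n) is O(n log n)
  B. n² is O(n²)
  C. 2n log(n) is O(n log n)

Functions A and C both have the same complexity class.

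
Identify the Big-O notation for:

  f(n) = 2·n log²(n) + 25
O(n log² n)

The dominant term in 2·n log²(n) + 25 is 2·n log²(n), which is Θ(n log² n).
Lower-order terms (25) are asymptotically negligible.
Constants are absorbed, so the tightest bound is O(n log² n).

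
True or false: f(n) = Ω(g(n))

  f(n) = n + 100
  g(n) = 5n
True

f(n) = n + 100 and g(n) = 5n are both O(n).
Big-Ω permits equal growth rates (f ≥ c·g for some c > 0), so f(n) = Ω(g(n)) is true.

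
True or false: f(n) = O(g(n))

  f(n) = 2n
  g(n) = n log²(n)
True

f(n) = 2n is O(n), and g(n) = n log²(n) is O(n log² n).
Since O(n) ⊆ O(n log² n) (f grows no faster than g), f(n) = O(g(n)) is true.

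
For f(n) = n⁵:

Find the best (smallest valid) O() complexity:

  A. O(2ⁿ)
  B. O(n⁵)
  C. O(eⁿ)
B

f(n) = n⁵ is O(n⁵).
All listed options are valid Big-O bounds (upper bounds),
but O(n⁵) is the tightest (smallest valid bound).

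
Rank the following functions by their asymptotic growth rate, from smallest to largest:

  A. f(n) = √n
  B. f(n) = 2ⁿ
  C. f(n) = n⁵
A < C < B

Comparing growth rates:
A = √n is O(√n)
C = n⁵ is O(n⁵)
B = 2ⁿ is O(2ⁿ)

Therefore, the order from slowest to fastest is: A < C < B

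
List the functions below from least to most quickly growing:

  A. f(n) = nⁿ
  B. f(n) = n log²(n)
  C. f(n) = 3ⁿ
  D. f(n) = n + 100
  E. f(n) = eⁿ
D < B < E < C < A

Comparing growth rates:
D = n + 100 is O(n)
B = n log²(n) is O(n log² n)
E = eⁿ is O(eⁿ)
C = 3ⁿ is O(3ⁿ)
A = nⁿ is O(nⁿ)

Therefore, the order from slowest to fastest is: D < B < E < C < A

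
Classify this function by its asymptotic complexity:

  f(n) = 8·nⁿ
O(nⁿ)

The dominant term in 8·nⁿ is 8·nⁿ, which is Θ(nⁿ).
Constants are absorbed, so the tightest bound is O(nⁿ).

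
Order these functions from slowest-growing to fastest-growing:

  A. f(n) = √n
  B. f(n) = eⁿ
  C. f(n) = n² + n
A < C < B

Comparing growth rates:
A = √n is O(√n)
C = n² + n is O(n²)
B = eⁿ is O(eⁿ)

Therefore, the order from slowest to fastest is: A < C < B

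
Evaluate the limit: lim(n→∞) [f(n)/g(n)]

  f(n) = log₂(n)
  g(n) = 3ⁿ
0

Since log₂(n) (O(log n)) grows slower than 3ⁿ (O(3ⁿ)),
the ratio f(n)/g(n) → 0 as n → ∞.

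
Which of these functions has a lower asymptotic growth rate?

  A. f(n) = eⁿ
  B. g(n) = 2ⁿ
B

f(n) = eⁿ is O(eⁿ), while g(n) = 2ⁿ is O(2ⁿ).
Since O(2ⁿ) grows slower than O(eⁿ), g(n) is dominated.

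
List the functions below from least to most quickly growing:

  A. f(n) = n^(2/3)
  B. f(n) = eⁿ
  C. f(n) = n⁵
A < C < B

Comparing growth rates:
A = n^(2/3) is O(n^(2/3))
C = n⁵ is O(n⁵)
B = eⁿ is O(eⁿ)

Therefore, the order from slowest to fastest is: A < C < B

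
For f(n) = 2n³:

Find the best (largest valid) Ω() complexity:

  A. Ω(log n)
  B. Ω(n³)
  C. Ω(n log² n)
B

f(n) = 2n³ is Ω(n³).
All listed options are valid Big-Ω bounds (lower bounds),
but Ω(n³) is the tightest (largest valid bound).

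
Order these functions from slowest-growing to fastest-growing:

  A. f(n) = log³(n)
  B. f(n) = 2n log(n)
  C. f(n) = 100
C < A < B

Comparing growth rates:
C = 100 is O(1)
A = log³(n) is O(log³ n)
B = 2n log(n) is O(n log n)

Therefore, the order from slowest to fastest is: C < A < B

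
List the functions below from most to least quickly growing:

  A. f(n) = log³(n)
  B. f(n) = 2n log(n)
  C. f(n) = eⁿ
C > B > A

Comparing growth rates:
C = eⁿ is O(eⁿ)
B = 2n log(n) is O(n log n)
A = log³(n) is O(log³ n)

Therefore, the order from fastest to slowest is: C > B > A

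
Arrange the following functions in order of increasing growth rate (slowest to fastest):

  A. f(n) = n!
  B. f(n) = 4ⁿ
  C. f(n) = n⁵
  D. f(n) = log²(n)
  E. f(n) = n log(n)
D < E < C < B < A

Comparing growth rates:
D = log²(n) is O(log² n)
E = n log(n) is O(n log n)
C = n⁵ is O(n⁵)
B = 4ⁿ is O(4ⁿ)
A = n! is O(n!)

Therefore, the order from slowest to fastest is: D < E < C < B < A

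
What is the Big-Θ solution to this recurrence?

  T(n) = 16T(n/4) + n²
Θ(n² log n)

Master Theorem: a = 16, b = 4, f(n) = n².
Compute the critical exponent d = log₄(16) = 2.
Compare f(n) = Θ(n²) against n^d:
  k = 2 = d, so f(n) = Θ(n^d) — Case 2.
  Work is balanced across levels: T(n) = Θ(n^d log n) = Θ(n² log n).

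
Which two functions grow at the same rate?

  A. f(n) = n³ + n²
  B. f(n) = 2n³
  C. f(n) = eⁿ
A and B

Examining each function:
  A. n³ + n² is O(n³)
  B. 2n³ is O(n³)
  C. eⁿ is O(eⁿ)

Functions A and B both have the same complexity class.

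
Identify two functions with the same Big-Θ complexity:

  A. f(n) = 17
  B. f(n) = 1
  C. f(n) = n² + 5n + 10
A and B

Examining each function:
  A. 17 is O(1)
  B. 1 is O(1)
  C. n² + 5n + 10 is O(n²)

Functions A and B both have the same complexity class.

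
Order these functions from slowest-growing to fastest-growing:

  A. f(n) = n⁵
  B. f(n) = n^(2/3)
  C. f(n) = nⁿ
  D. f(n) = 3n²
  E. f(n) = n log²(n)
B < E < D < A < C

Comparing growth rates:
B = n^(2/3) is O(n^(2/3))
E = n log²(n) is O(n log² n)
D = 3n² is O(n²)
A = n⁵ is O(n⁵)
C = nⁿ is O(nⁿ)

Therefore, the order from slowest to fastest is: B < E < D < A < C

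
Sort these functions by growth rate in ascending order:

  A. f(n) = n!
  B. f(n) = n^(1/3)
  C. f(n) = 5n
B < C < A

Comparing growth rates:
B = n^(1/3) is O(n^(1/3))
C = 5n is O(n)
A = n! is O(n!)

Therefore, the order from slowest to fastest is: B < C < A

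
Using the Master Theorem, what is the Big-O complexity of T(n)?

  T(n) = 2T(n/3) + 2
Θ(n^log₃(2))

Master Theorem: a = 2, b = 3, f(n) = 2.
Compute the critical exponent d = log₃(2) = 0.631.
Compare f(n) = Θ(1) against n^d:
  k = 0 < d = 0.631, so f(n) = O(n^(d-ε)) — Case 1.
  The recursion cost dominates: T(n) = Θ(n^d) = Θ(n^log₃(2)).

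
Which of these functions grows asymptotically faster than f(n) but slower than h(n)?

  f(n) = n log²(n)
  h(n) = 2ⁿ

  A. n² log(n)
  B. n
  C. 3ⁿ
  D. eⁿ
A

We need g(n) with n log²(n) = o(g(n)) and g(n) = o(2ⁿ), i.e. O(n log² n) ≺ g ≺ O(2ⁿ).
Check each option:
  A. n² log(n) — O(n² log n) is strictly between O(n log² n) and O(2ⁿ) ✓
  B. n — O(n) does not grow strictly faster than f(n)
  C. 3ⁿ — O(3ⁿ) does not grow strictly slower than h(n)
  D. eⁿ — O(eⁿ) does not grow strictly slower than h(n)

Only option A (n² log(n)) lies strictly between.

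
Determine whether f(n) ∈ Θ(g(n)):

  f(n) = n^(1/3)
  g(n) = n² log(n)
False

f(n) = n^(1/3) is O(n^(1/3)), and g(n) = n² log(n) is O(n² log n).
Since they have different growth rates, f(n) = Θ(g(n)) is false.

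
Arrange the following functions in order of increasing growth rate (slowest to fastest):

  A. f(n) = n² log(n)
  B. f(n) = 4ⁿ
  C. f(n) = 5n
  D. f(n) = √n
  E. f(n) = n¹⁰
D < C < A < E < B

Comparing growth rates:
D = √n is O(√n)
C = 5n is O(n)
A = n² log(n) is O(n² log n)
E = n¹⁰ is O(n¹⁰)
B = 4ⁿ is O(4ⁿ)

Therefore, the order from slowest to fastest is: D < C < A < E < B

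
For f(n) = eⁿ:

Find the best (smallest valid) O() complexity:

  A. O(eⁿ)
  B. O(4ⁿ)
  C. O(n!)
A

f(n) = eⁿ is O(eⁿ).
All listed options are valid Big-O bounds (upper bounds),
but O(eⁿ) is the tightest (smallest valid bound).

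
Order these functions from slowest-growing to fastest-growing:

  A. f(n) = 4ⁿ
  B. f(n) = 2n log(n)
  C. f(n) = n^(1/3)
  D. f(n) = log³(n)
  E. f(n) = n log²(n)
D < C < B < E < A

Comparing growth rates:
D = log³(n) is O(log³ n)
C = n^(1/3) is O(n^(1/3))
B = 2n log(n) is O(n log n)
E = n log²(n) is O(n log² n)
A = 4ⁿ is O(4ⁿ)

Therefore, the order from slowest to fastest is: D < C < B < E < A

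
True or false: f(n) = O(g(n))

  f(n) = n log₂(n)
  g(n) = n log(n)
True

f(n) = n log₂(n) and g(n) = n log(n) are both O(n log n).
Big-O permits equal growth rates (f ≤ c·g for some c), so f(n) = O(g(n)) is true.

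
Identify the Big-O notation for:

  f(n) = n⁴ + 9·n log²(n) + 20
O(n⁴)

The dominant term in n⁴ + 9·n log²(n) + 20 is n⁴, which is Θ(n⁴).
Lower-order terms (9·n log²(n), 20) are asymptotically negligible.
Constants are absorbed, so the tightest bound is O(n⁴).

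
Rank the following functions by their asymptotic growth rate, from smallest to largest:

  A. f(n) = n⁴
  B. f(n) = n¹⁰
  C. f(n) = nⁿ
A < B < C

Comparing growth rates:
A = n⁴ is O(n⁴)
B = n¹⁰ is O(n¹⁰)
C = nⁿ is O(nⁿ)

Therefore, the order from slowest to fastest is: A < B < C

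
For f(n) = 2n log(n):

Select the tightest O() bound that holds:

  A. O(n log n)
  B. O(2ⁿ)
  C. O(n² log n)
A

f(n) = 2n log(n) is O(n log n).
All listed options are valid Big-O bounds (upper bounds),
but O(n log n) is the tightest (smallest valid bound).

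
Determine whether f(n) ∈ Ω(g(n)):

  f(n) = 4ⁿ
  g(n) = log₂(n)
True

f(n) = 4ⁿ is O(4ⁿ), and g(n) = log₂(n) is O(log n).
Since O(4ⁿ) grows at least as fast as O(log n), f(n) = Ω(g(n)) is true.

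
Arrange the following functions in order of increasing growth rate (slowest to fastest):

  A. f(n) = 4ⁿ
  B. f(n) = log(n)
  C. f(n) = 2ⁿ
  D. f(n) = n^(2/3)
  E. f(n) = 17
E < B < D < C < A

Comparing growth rates:
E = 17 is O(1)
B = log(n) is O(log n)
D = n^(2/3) is O(n^(2/3))
C = 2ⁿ is O(2ⁿ)
A = 4ⁿ is O(4ⁿ)

Therefore, the order from slowest to fastest is: E < B < D < C < A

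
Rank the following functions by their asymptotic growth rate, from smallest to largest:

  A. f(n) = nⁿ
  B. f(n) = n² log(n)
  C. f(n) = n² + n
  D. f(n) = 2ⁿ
C < B < D < A

Comparing growth rates:
C = n² + n is O(n²)
B = n² log(n) is O(n² log n)
D = 2ⁿ is O(2ⁿ)
A = nⁿ is O(nⁿ)

Therefore, the order from slowest to fastest is: C < B < D < A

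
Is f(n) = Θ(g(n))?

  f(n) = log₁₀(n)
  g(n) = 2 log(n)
True

f(n) = log₁₀(n) and g(n) = 2 log(n) are both O(log n).
Since they have the same asymptotic growth rate, f(n) = Θ(g(n)) is true.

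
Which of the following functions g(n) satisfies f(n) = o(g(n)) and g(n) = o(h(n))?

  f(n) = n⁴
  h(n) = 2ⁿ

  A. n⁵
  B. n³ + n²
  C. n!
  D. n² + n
A

We need g(n) with n⁴ = o(g(n)) and g(n) = o(2ⁿ), i.e. O(n⁴) ≺ g ≺ O(2ⁿ).
Check each option:
  A. n⁵ — O(n⁵) is strictly between O(n⁴) and O(2ⁿ) ✓
  B. n³ + n² — O(n³) does not grow strictly faster than f(n)
  C. n! — O(n!) does not grow strictly slower than h(n)
  D. n² + n — O(n²) does not grow strictly faster than f(n)

Only option A (n⁵) lies strictly between.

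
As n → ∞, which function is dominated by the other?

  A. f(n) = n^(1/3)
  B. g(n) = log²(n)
B

f(n) = n^(1/3) is O(n^(1/3)), while g(n) = log²(n) is O(log² n).
Since O(log² n) grows slower than O(n^(1/3)), g(n) is dominated.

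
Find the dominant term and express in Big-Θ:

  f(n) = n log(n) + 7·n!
Θ(n!)

Order the terms by growth rate: n log(n) ≺ 7·n!.
The fastest-growing term 7·n! dominates as n → ∞; dropping its constant factor gives Θ(n!).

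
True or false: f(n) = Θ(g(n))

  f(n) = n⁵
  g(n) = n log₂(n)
False

f(n) = n⁵ is O(n⁵), and g(n) = n log₂(n) is O(n log n).
Since they have different growth rates, f(n) = Θ(g(n)) is false.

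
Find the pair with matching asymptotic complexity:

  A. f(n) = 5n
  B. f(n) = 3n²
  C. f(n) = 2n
A and C

Examining each function:
  A. 5n is O(n)
  B. 3n² is O(n²)
  C. 2n is O(n)

Functions A and C both have the same complexity class.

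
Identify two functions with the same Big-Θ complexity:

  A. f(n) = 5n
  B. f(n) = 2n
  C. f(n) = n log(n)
A and B

Examining each function:
  A. 5n is O(n)
  B. 2n is O(n)
  C. n log(n) is O(n log n)

Functions A and B both have the same complexity class.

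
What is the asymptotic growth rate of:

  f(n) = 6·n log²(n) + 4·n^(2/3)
Θ(n log² n)

Order the terms by growth rate: 4·n^(2/3) ≺ 6·n log²(n).
The fastest-growing term 6·n log²(n) dominates as n → ∞; dropping its constant factor gives Θ(n log² n).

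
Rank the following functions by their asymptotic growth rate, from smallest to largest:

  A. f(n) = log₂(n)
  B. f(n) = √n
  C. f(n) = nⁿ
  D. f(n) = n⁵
A < B < D < C

Comparing growth rates:
A = log₂(n) is O(log n)
B = √n is O(√n)
D = n⁵ is O(n⁵)
C = nⁿ is O(nⁿ)

Therefore, the order from slowest to fastest is: A < B < D < C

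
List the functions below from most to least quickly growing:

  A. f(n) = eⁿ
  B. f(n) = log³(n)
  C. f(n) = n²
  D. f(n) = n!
D > A > C > B

Comparing growth rates:
D = n! is O(n!)
A = eⁿ is O(eⁿ)
C = n² is O(n²)
B = log³(n) is O(log³ n)

Therefore, the order from fastest to slowest is: D > A > C > B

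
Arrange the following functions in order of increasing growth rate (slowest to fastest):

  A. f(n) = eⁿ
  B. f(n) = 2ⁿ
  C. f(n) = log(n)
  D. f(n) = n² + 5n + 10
C < D < B < A

Comparing growth rates:
C = log(n) is O(log n)
D = n² + 5n + 10 is O(n²)
B = 2ⁿ is O(2ⁿ)
A = eⁿ is O(eⁿ)

Therefore, the order from slowest to fastest is: C < D < B < A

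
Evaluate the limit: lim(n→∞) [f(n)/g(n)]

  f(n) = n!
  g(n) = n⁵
∞

Since n! (O(n!)) grows faster than n⁵ (O(n⁵)),
the ratio f(n)/g(n) → ∞ as n → ∞.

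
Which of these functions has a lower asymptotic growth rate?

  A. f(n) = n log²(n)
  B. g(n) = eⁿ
A

f(n) = n log²(n) is O(n log² n), while g(n) = eⁿ is O(eⁿ).
Since O(n log² n) grows slower than O(eⁿ), f(n) is dominated.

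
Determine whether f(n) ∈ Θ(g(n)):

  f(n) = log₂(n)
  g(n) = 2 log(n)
True

f(n) = log₂(n) and g(n) = 2 log(n) are both O(log n).
Since they have the same asymptotic growth rate, f(n) = Θ(g(n)) is true.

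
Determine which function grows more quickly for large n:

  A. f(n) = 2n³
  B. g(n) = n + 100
A

f(n) = 2n³ is O(n³), while g(n) = n + 100 is O(n).
Since O(n³) grows faster than O(n), f(n) dominates.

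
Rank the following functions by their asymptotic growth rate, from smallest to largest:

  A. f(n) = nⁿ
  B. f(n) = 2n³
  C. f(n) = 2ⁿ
B < C < A

Comparing growth rates:
B = 2n³ is O(n³)
C = 2ⁿ is O(2ⁿ)
A = nⁿ is O(nⁿ)

Therefore, the order from slowest to fastest is: B < C < A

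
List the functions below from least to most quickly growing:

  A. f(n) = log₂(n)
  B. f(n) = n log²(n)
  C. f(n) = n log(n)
A < C < B

Comparing growth rates:
A = log₂(n) is O(log n)
C = n log(n) is O(n log n)
B = n log²(n) is O(n log² n)

Therefore, the order from slowest to fastest is: A < C < B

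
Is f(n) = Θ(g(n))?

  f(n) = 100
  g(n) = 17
True

f(n) = 100 and g(n) = 17 are both O(1).
Since they have the same asymptotic growth rate, f(n) = Θ(g(n)) is true.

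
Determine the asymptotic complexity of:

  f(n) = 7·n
O(n)

The dominant term in 7·n is 7·n, which is Θ(n).
Constants are absorbed, so the tightest bound is O(n).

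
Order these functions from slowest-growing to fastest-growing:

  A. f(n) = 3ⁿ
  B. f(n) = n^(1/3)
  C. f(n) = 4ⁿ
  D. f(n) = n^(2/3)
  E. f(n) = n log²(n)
B < D < E < A < C

Comparing growth rates:
B = n^(1/3) is O(n^(1/3))
D = n^(2/3) is O(n^(2/3))
E = n log²(n) is O(n log² n)
A = 3ⁿ is O(3ⁿ)
C = 4ⁿ is O(4ⁿ)

Therefore, the order from slowest to fastest is: B < D < E < A < C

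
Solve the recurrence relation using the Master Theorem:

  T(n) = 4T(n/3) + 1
Θ(n^log₃(4))

Master Theorem: a = 4, b = 3, f(n) = 1.
Compute the critical exponent d = log₃(4) = 1.262.
Compare f(n) = Θ(1) against n^d:
  k = 0 < d = 1.262, so f(n) = O(n^(d-ε)) — Case 1.
  The recursion cost dominates: T(n) = Θ(n^d) = Θ(n^log₃(4)).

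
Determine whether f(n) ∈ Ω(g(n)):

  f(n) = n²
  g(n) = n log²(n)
True

f(n) = n² is O(n²), and g(n) = n log²(n) is O(n log² n).
Since O(n²) grows at least as fast as O(n log² n), f(n) = Ω(g(n)) is true.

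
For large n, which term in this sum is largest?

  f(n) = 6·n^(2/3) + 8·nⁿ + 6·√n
8·nⁿ

Looking at each term:
  - 6·n^(2/3) is O(n^(2/3))
  - 8·nⁿ is O(nⁿ)
  - 6·√n is O(√n)

The term 8·nⁿ (O(nⁿ)) grows fastest and dominates all others.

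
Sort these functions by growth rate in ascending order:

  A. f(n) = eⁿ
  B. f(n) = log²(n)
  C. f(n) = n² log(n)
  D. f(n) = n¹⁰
B < C < D < A

Comparing growth rates:
B = log²(n) is O(log² n)
C = n² log(n) is O(n² log n)
D = n¹⁰ is O(n¹⁰)
A = eⁿ is O(eⁿ)

Therefore, the order from slowest to fastest is: B < C < D < A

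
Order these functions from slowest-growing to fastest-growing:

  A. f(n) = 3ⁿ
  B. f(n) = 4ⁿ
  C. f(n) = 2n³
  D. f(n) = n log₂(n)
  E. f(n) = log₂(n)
E < D < C < A < B

Comparing growth rates:
E = log₂(n) is O(log n)
D = n log₂(n) is O(n log n)
C = 2n³ is O(n³)
A = 3ⁿ is O(3ⁿ)
B = 4ⁿ is O(4ⁿ)

Therefore, the order from slowest to fastest is: E < D < C < A < B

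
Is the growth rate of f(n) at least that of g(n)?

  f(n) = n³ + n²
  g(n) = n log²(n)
True

f(n) = n³ + n² is O(n³), and g(n) = n log²(n) is O(n log² n).
Since O(n³) grows at least as fast as O(n log² n), f(n) = Ω(g(n)) is true.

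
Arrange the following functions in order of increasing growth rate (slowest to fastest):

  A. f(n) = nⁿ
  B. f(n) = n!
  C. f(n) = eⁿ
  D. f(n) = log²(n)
D < C < B < A

Comparing growth rates:
D = log²(n) is O(log² n)
C = eⁿ is O(eⁿ)
B = n! is O(n!)
A = nⁿ is O(nⁿ)

Therefore, the order from slowest to fastest is: D < C < B < A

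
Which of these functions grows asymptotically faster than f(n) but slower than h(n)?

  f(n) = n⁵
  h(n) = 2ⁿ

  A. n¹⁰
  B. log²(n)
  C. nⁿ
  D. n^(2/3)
A

We need g(n) with n⁵ = o(g(n)) and g(n) = o(2ⁿ), i.e. O(n⁵) ≺ g ≺ O(2ⁿ).
Check each option:
  A. n¹⁰ — O(n¹⁰) is strictly between O(n⁵) and O(2ⁿ) ✓
  B. log²(n) — O(log² n) does not grow strictly faster than f(n)
  C. nⁿ — O(nⁿ) does not grow strictly slower than h(n)
  D. n^(2/3) — O(n^(2/3)) does not grow strictly faster than f(n)

Only option A (n¹⁰) lies strictly between.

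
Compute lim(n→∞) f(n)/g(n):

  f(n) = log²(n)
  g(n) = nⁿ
0

Since log²(n) (O(log² n)) grows slower than nⁿ (O(nⁿ)),
the ratio f(n)/g(n) → 0 as n → ∞.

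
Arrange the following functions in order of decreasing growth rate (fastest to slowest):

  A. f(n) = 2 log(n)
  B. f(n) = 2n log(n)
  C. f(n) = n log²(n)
C > B > A

Comparing growth rates:
C = n log²(n) is O(n log² n)
B = 2n log(n) is O(n log n)
A = 2 log(n) is O(log n)

Therefore, the order from fastest to slowest is: C > B > A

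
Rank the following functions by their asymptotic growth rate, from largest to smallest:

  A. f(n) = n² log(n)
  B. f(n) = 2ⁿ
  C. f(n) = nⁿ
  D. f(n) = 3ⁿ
C > D > B > A

Comparing growth rates:
C = nⁿ is O(nⁿ)
D = 3ⁿ is O(3ⁿ)
B = 2ⁿ is O(2ⁿ)
A = n² log(n) is O(n² log n)

Therefore, the order from fastest to slowest is: C > D > B > A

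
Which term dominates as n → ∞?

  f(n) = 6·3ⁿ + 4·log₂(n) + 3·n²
6·3ⁿ

Looking at each term:
  - 6·3ⁿ is O(3ⁿ)
  - 4·log₂(n) is O(log n)
  - 3·n² is O(n²)

The term 6·3ⁿ (O(3ⁿ)) grows fastest and dominates all others.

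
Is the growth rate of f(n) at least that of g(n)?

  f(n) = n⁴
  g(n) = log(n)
True

f(n) = n⁴ is O(n⁴), and g(n) = log(n) is O(log n).
Since O(n⁴) grows at least as fast as O(log n), f(n) = Ω(g(n)) is true.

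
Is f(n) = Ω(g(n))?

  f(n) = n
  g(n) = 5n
True

f(n) = n and g(n) = 5n are both O(n).
Big-Ω permits equal growth rates (f ≥ c·g for some c > 0), so f(n) = Ω(g(n)) is true.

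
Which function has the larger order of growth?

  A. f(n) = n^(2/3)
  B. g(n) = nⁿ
B

f(n) = n^(2/3) is O(n^(2/3)), while g(n) = nⁿ is O(nⁿ).
Since O(nⁿ) grows faster than O(n^(2/3)), g(n) dominates.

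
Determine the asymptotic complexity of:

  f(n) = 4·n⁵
O(n⁵)

The dominant term in 4·n⁵ is 4·n⁵, which is Θ(n⁵).
Constants are absorbed, so the tightest bound is O(n⁵).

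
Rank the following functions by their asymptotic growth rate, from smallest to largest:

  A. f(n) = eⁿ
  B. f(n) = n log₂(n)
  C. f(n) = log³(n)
C < B < A

Comparing growth rates:
C = log³(n) is O(log³ n)
B = n log₂(n) is O(n log n)
A = eⁿ is O(eⁿ)

Therefore, the order from slowest to fastest is: C < B < A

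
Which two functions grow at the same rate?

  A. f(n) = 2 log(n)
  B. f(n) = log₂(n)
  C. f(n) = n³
A and B

Examining each function:
  A. 2 log(n) is O(log n)
  B. log₂(n) is O(log n)
  C. n³ is O(n³)

Functions A and B both have the same complexity class.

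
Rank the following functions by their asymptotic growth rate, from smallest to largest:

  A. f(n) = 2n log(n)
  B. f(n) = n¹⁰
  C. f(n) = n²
A < C < B

Comparing growth rates:
A = 2n log(n) is O(n log n)
C = n² is O(n²)
B = n¹⁰ is O(n¹⁰)

Therefore, the order from slowest to fastest is: A < C < B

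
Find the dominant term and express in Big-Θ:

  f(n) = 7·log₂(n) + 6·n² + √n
Θ(n²)

Order the terms by growth rate: 7·log₂(n) ≺ √n ≺ 6·n².
The fastest-growing term 6·n² dominates as n → ∞; dropping its constant factor gives Θ(n²).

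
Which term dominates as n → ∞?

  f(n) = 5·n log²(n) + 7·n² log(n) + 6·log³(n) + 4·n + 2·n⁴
2·n⁴

Looking at each term:
  - 5·n log²(n) is O(n log² n)
  - 7·n² log(n) is O(n² log n)
  - 6·log³(n) is O(log³ n)
  - 4·n is O(n)
  - 2·n⁴ is O(n⁴)

The term 2·n⁴ (O(n⁴)) grows fastest and dominates all others.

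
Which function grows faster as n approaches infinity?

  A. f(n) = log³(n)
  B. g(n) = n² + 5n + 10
B

f(n) = log³(n) is O(log³ n), while g(n) = n² + 5n + 10 is O(n²).
Since O(n²) grows faster than O(log³ n), g(n) dominates.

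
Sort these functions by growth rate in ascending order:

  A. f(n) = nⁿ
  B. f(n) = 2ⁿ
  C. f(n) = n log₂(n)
C < B < A

Comparing growth rates:
C = n log₂(n) is O(n log n)
B = 2ⁿ is O(2ⁿ)
A = nⁿ is O(nⁿ)

Therefore, the order from slowest to fastest is: C < B < A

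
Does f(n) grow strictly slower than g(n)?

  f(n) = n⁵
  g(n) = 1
False

f(n) = n⁵ is O(n⁵), and g(n) = 1 is O(1).
Since O(n⁵) grows faster than or equal to O(1), f(n) = o(g(n)) is false.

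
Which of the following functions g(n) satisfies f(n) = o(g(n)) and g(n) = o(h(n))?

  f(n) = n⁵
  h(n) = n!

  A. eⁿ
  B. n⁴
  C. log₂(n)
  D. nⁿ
A

We need g(n) with n⁵ = o(g(n)) and g(n) = o(n!), i.e. O(n⁵) ≺ g ≺ O(n!).
Check each option:
  A. eⁿ — O(eⁿ) is strictly between O(n⁵) and O(n!) ✓
  B. n⁴ — O(n⁴) does not grow strictly faster than f(n)
  C. log₂(n) — O(log n) does not grow strictly faster than f(n)
  D. nⁿ — O(nⁿ) does not grow strictly slower than h(n)

Only option A (eⁿ) lies strictly between.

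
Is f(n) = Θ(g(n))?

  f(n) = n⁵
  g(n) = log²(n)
False

f(n) = n⁵ is O(n⁵), and g(n) = log²(n) is O(log² n).
Since they have different growth rates, f(n) = Θ(g(n)) is false.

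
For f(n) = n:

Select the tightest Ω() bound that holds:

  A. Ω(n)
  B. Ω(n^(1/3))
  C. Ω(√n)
A

f(n) = n is Ω(n).
All listed options are valid Big-Ω bounds (lower bounds),
but Ω(n) is the tightest (largest valid bound).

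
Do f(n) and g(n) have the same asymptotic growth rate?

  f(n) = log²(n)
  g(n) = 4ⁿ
False

f(n) = log²(n) is O(log² n), and g(n) = 4ⁿ is O(4ⁿ).
Since they have different growth rates, f(n) = Θ(g(n)) is false.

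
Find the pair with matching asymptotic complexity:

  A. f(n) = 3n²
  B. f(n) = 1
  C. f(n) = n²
A and C

Examining each function:
  A. 3n² is O(n²)
  B. 1 is O(1)
  C. n² is O(n²)

Functions A and C both have the same complexity class.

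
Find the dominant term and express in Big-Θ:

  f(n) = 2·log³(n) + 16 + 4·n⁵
Θ(n⁵)

Order the terms by growth rate: 16 ≺ 2·log³(n) ≺ 4·n⁵.
The fastest-growing term 4·n⁵ dominates as n → ∞; dropping its constant factor gives Θ(n⁵).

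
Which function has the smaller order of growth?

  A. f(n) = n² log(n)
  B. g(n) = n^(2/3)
B

f(n) = n² log(n) is O(n² log n), while g(n) = n^(2/3) is O(n^(2/3)).
Since O(n^(2/3)) grows slower than O(n² log n), g(n) is dominated.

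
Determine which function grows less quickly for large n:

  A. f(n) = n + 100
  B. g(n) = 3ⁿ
A

f(n) = n + 100 is O(n), while g(n) = 3ⁿ is O(3ⁿ).
Since O(n) grows slower than O(3ⁿ), f(n) is dominated.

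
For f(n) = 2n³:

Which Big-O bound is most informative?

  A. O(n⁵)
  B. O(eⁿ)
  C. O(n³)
C

f(n) = 2n³ is O(n³).
All listed options are valid Big-O bounds (upper bounds),
but O(n³) is the tightest (smallest valid bound).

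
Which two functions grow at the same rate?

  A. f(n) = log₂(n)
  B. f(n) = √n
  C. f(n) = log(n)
A and C

Examining each function:
  A. log₂(n) is O(log n)
  B. √n is O(√n)
  C. log(n) is O(log n)

Functions A and C both have the same complexity class.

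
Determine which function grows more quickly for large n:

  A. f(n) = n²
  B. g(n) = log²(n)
A

f(n) = n² is O(n²), while g(n) = log²(n) is O(log² n).
Since O(n²) grows faster than O(log² n), f(n) dominates.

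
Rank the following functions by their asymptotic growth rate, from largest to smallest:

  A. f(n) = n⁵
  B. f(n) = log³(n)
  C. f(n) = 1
A > B > C

Comparing growth rates:
A = n⁵ is O(n⁵)
B = log³(n) is O(log³ n)
C = 1 is O(1)

Therefore, the order from fastest to slowest is: A > B > C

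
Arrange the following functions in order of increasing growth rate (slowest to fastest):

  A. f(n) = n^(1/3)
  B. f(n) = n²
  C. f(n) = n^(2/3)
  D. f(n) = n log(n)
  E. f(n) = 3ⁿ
A < C < D < B < E

Comparing growth rates:
A = n^(1/3) is O(n^(1/3))
C = n^(2/3) is O(n^(2/3))
D = n log(n) is O(n log n)
B = n² is O(n²)
E = 3ⁿ is O(3ⁿ)

Therefore, the order from slowest to fastest is: A < C < D < B < E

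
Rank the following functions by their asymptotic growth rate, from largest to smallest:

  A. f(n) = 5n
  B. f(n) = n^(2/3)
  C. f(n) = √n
A > B > C

Comparing growth rates:
A = 5n is O(n)
B = n^(2/3) is O(n^(2/3))
C = √n is O(√n)

Therefore, the order from fastest to slowest is: A > B > C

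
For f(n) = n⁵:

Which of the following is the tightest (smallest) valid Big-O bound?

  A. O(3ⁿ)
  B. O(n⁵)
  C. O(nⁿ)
B

f(n) = n⁵ is O(n⁵).
All listed options are valid Big-O bounds (upper bounds),
but O(n⁵) is the tightest (smallest valid bound).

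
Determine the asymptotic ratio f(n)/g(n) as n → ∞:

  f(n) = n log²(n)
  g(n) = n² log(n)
0

Since n log²(n) (O(n log² n)) grows slower than n² log(n) (O(n² log n)),
the ratio f(n)/g(n) → 0 as n → ∞.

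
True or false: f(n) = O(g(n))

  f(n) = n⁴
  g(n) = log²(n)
False

f(n) = n⁴ is O(n⁴), and g(n) = log²(n) is O(log² n).
Since O(n⁴) grows faster than O(log² n), f(n) = O(g(n)) is false.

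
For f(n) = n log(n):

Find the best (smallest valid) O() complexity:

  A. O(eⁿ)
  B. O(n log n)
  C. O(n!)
B

f(n) = n log(n) is O(n log n).
All listed options are valid Big-O bounds (upper bounds),
but O(n log n) is the tightest (smallest valid bound).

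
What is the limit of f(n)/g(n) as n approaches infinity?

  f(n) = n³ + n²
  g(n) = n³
1

Since n³ + n² and n³ have the same growth rate (O(n³)),
the ratio converges to a constant: 1.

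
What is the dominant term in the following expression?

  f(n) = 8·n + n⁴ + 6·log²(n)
n⁴

Looking at each term:
  - 8·n is O(n)
  - n⁴ is O(n⁴)
  - 6·log²(n) is O(log² n)

The term n⁴ (O(n⁴)) grows fastest and dominates all others.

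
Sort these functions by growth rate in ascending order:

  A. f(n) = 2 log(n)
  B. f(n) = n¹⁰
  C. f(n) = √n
A < C < B

Comparing growth rates:
A = 2 log(n) is O(log n)
C = √n is O(√n)
B = n¹⁰ is O(n¹⁰)

Therefore, the order from slowest to fastest is: A < C < B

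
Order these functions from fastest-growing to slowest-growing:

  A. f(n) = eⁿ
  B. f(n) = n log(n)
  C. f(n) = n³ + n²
A > C > B

Comparing growth rates:
A = eⁿ is O(eⁿ)
C = n³ + n² is O(n³)
B = n log(n) is O(n log n)

Therefore, the order from fastest to slowest is: A > C > B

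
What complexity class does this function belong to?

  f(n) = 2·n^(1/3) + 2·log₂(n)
O(n^(1/3))

The dominant term in 2·n^(1/3) + 2·log₂(n) is 2·n^(1/3), which is Θ(n^(1/3)).
Lower-order terms (2·log₂(n)) are asymptotically negligible.
Constants are absorbed, so the tightest bound is O(n^(1/3)).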